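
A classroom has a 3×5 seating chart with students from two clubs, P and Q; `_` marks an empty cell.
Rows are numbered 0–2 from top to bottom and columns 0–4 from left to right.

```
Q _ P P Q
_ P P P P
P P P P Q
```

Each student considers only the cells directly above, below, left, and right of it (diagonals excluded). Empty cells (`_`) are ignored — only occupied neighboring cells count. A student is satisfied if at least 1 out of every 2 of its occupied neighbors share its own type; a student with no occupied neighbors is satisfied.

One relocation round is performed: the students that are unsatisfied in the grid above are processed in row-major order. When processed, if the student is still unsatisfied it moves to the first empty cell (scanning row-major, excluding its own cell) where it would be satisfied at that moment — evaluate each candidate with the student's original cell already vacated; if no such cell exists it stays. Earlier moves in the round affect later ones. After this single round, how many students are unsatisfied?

Initially unsatisfied (in order): (0,4), (1,4), (2,4).
  (0,4): no empty cell satisfies it; stays.
  (1,4) → (0,1).
  (2,4) → (1,4).
Resulting grid:
Q P P P Q
_ P P P Q
P P P P _
Unsatisfied now: (0,0).

1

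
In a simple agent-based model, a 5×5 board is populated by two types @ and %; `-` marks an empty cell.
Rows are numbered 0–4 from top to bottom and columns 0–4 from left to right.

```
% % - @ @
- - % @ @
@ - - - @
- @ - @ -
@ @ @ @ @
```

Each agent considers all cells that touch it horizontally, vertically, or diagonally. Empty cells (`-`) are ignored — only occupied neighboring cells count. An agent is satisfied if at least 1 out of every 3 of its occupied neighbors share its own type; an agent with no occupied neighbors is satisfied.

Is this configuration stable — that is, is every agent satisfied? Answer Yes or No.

Yes

(0,0)% 1/1 ✓
(0,1)% 2/2 ✓
(0,3)@ 3/4 ✓
(0,4)@ 3/3 ✓
(1,2)% 1/3 ✓
(1,3)@ 4/5 ✓
(1,4)@ 4/4 ✓
(2,0)@ 1/1 ✓
(2,4)@ 3/3 ✓
(3,1)@ 4/4 ✓
(3,3)@ 4/4 ✓
(4,0)@ 2/2 ✓
(4,1)@ 3/3 ✓
(4,2)@ 4/4 ✓
(4,3)@ 3/3 ✓
(4,4)@ 2/2 ✓
All meet the threshold, so the configuration is stable.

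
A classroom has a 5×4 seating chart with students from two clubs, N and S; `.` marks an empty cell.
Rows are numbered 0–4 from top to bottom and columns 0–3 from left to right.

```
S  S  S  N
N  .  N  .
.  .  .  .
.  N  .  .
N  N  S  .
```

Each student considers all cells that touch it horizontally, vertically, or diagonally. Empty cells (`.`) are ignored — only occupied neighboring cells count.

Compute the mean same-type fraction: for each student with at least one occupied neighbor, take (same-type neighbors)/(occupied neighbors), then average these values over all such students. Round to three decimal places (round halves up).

0.450

Row 0: (0,0)S 1/2 · (0,1)S 2/4 · (0,2)S 1/3 · (0,3)N 1/2
Row 1: (1,0)N 0/2 · (1,2)N 1/3
Row 3: (3,1)N 2/3
Row 4: (4,0)N 2/2 · (4,1)N 2/3 · (4,2)S 0/2
Sum over 10 students: 1/2 + 2/4 + 1/3 + 1/2 + 0/2 + 1/3 + 2/3 + 2/2 + 2/3 + 0/2 = 9/2; mean = 9/2 ÷ 10 = 9/20 = 0.45 → 0.450.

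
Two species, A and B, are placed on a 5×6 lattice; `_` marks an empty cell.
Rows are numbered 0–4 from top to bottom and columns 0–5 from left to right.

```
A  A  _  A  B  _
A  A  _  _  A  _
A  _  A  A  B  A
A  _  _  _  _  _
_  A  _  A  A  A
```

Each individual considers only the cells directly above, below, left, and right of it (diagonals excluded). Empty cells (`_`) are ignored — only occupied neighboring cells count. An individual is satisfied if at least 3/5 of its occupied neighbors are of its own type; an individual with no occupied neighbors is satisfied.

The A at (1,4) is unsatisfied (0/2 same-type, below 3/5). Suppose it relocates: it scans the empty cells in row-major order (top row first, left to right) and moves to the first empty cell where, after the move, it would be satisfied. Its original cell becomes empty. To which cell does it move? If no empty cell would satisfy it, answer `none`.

(0,2)

Vacating (1,4). Empty cells in order:
  (0,2): 2/2 same-type → satisfied — stop here.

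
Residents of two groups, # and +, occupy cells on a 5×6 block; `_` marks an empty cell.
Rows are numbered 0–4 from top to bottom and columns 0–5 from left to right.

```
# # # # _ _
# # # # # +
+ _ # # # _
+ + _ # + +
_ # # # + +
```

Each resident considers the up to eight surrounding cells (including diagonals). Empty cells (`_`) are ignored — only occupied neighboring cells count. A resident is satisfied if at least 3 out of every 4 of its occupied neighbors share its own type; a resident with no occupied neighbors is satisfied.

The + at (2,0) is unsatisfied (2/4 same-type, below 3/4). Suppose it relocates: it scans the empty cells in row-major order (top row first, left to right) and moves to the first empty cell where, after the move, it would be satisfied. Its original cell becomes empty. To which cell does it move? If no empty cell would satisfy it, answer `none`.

none

Vacating (2,0). Empty cells in order:
  (0,4): 1/4 same-type → still unsatisfied.
  (0,5): 1/2 same-type → still unsatisfied.
  (2,1): 2/6 same-type → still unsatisfied.
  (2,5): 3/5 same-type → still unsatisfied.
  (3,2): 1/7 same-type → still unsatisfied.
  (4,0): 2/3 same-type → still unsatisfied.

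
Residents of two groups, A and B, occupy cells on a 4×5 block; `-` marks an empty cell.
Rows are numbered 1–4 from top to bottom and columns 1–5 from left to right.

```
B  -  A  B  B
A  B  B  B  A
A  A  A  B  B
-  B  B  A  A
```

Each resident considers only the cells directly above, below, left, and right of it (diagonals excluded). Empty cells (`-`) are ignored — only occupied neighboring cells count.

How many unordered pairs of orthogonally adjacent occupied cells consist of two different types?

15

Scan each occupied cell's neighbors to the right and below so each pair is counted once.
Row 1: B(1,1)–A(2,1)≠ A(1,3)–B(1,4)≠ A(1,3)–B(2,3)≠ B(1,4)–B(1,5)= B(1,4)–B(2,4)= B(1,5)–A(2,5)≠  → 4/6 unlike.
Row 2: A(2,1)–B(2,2)≠ A(2,1)–A(3,1)= B(2,2)–B(2,3)= B(2,2)–A(3,2)≠ B(2,3)–B(2,4)= B(2,3)–A(3,3)≠ B(2,4)–A(2,5)≠ B(2,4)–B(3,4)= A(2,5)–B(3,5)≠  → 5/9 unlike.
Row 3: A(3,1)–A(3,2)= A(3,2)–A(3,3)= A(3,2)–B(4,2)≠ A(3,3)–B(3,4)≠ A(3,3)–B(4,3)≠ B(3,4)–B(3,5)= B(3,4)–A(4,4)≠ B(3,5)–A(4,5)≠  → 5/8 unlike.
Row 4: B(4,2)–B(4,3)= B(4,3)–A(4,4)≠ A(4,4)–A(4,5)=  → 1/3 unlike.
Total adjacent occupied pairs: 26; unlike-type pairs: 15.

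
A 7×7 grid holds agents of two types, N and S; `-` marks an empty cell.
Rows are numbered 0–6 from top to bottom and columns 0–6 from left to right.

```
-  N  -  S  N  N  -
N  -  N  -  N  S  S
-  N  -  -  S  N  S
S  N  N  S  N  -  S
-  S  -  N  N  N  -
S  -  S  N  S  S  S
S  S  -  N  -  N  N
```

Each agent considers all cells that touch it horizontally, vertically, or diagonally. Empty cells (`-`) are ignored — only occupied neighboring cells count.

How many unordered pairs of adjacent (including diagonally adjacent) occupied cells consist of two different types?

39

Scan each occupied cell's neighbors to the right and below (and the two forward diagonals) so each pair is counted once.
From row 0: 6 unlike of 11 pairs (running 6/11).
From row 1: 4 unlike of 11 pairs (running 10/22).
From row 2: 5 unlike of 10 pairs (running 15/32).
From row 3: 8 unlike of 14 pairs (running 23/46).
From row 4: 7 unlike of 13 pairs (running 30/59).
From row 5: 9 unlike of 15 pairs (running 39/74).
From row 6: 0 unlike of 2 pairs (running 39/76).
Total adjacent occupied pairs: 76; unlike-type pairs: 39.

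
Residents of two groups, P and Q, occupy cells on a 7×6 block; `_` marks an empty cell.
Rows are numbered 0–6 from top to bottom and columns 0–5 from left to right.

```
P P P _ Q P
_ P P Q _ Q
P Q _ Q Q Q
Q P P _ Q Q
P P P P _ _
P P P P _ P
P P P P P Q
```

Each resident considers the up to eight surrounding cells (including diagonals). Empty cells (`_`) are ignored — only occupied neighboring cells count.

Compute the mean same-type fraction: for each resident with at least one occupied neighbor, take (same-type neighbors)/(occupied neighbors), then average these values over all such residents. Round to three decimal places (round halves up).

0.749

(0,0)P 2/2
(0,1)P 4/4
(0,2)P 3/4
(0,4)Q 2/3
(0,5)P 0/2
(1,1)P 5/6
(1,2)P 3/6
(1,3)Q 3/5
(1,5)Q 3/4
(2,0)P 2/4
(2,1)Q 1/6
(2,3)Q 3/5
(2,4)Q 6/6
(2,5)Q 4/4
(3,0)Q 1/5
(3,1)P 5/7
(3,2)P 4/6
(3,4)Q 4/5
(3,5)Q 3/3
(4,0)P 4/5
(4,1)P 7/8
(4,2)P 7/7
(4,3)P 4/5
(5,0)P 5/5
(5,1)P 8/8
(5,2)P 8/8
(5,3)P 6/6
(5,5)P 1/2
(6,0)P 3/3
(6,1)P 5/5
(6,2)P 5/5
(6,3)P 4/4
(6,4)P 3/4
(6,5)Q 0/2
Sum over 34 residents: 2/2 + 4/4 + 3/4 + 2/3 + 0/2 + 5/6 + 3/6 + 3/5 + 3/4 + 2/4 + 1/6 + 3/5 + 6/6 + 4/4 + 1/5 + 5/7 + 4/6 + 4/5 + 3/3 + 4/5 + 7/8 + 7/7 + 4/5 + 5/5 + 8/8 + 8/8 + 6/6 + 1/2 + 3/3 + 5/5 + 5/5 + 4/4 + 3/4 + 0/2 = 21397/840; mean = 21397/840 ÷ 34 = 21397/28560 = 0.749194… → 0.749.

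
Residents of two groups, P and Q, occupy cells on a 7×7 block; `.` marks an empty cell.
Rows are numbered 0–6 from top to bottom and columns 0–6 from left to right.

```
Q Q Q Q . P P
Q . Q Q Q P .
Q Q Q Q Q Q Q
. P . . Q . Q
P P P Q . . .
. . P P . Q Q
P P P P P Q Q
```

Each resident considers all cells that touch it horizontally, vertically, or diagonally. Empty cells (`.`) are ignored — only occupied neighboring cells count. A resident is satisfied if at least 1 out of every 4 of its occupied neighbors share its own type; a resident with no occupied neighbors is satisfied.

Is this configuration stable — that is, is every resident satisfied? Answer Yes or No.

Row 0: (0,0)Q 2/2 satisfied · (0,1)Q 4/4 satisfied · (0,2)Q 4/4 satisfied · (0,3)Q 4/4 satisfied · (0,5)P 2/3 satisfied · (0,6)P 2/2 satisfied
Row 1: (1,0)Q 4/4 satisfied · (1,2)Q 7/7 satisfied · (1,3)Q 7/7 satisfied · (1,4)Q 5/7 satisfied · (1,5)P 2/6 satisfied
Row 2: (2,0)Q 2/3 satisfied · (2,1)Q 4/5 satisfied · (2,2)Q 4/5 satisfied · (2,3)Q 6/6 satisfied · (2,4)Q 5/6 satisfied · (2,5)Q 5/6 satisfied · (2,6)Q 2/3 satisfied
Row 3: (3,1)P 3/6 satisfied · (3,4)Q 4/4 satisfied · (3,6)Q 2/2 satisfied
Row 4: (4,0)P 2/2 satisfied · (4,1)P 4/4 satisfied · (4,2)P 4/5 satisfied · (4,3)Q 1/4 satisfied
Row 5: (5,2)P 6/7 satisfied · (5,3)P 5/6 satisfied · (5,5)Q 3/4 satisfied · (5,6)Q 3/3 satisfied
Row 6: (6,0)P 1/1 satisfied · (6,1)P 3/3 satisfied · (6,2)P 4/4 satisfied · (6,3)P 4/4 satisfied · (6,4)P 2/4 satisfied · (6,5)Q 3/4 satisfied · (6,6)Q 3/3 satisfied
All meet the threshold, so the configuration is stable.

Yes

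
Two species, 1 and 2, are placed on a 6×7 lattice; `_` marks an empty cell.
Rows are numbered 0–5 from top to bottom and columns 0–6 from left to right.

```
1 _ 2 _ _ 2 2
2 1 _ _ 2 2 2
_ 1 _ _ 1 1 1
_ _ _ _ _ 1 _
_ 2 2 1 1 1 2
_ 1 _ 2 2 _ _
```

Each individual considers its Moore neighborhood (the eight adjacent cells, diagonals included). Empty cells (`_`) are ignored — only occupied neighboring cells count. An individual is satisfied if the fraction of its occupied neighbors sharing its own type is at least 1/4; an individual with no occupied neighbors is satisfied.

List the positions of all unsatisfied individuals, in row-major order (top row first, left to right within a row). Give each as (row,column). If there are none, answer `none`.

Row 0: (0,0)1 1/2 ok · (0,2)2 0/1 unhappy · (0,5)2 4/4 ok · (0,6)2 3/3 ok
Row 1: (1,0)2 0/3 unhappy · (1,1)1 2/4 ok · (1,4)2 2/4 ok · (1,5)2 4/7 ok · (1,6)2 3/5 ok
Row 2: (2,1)1 1/2 ok · (2,4)1 2/4 ok · (2,5)1 3/6 ok · (2,6)1 2/4 ok
Row 3: (3,5)1 5/6 ok
Row 4: (4,1)2 1/2 ok · (4,2)2 2/4 ok · (4,3)1 1/4 ok · (4,4)1 3/5 ok · (4,5)1 2/4 ok · (4,6)2 0/2 unhappy
Row 5: (5,1)1 0/2 unhappy · (5,3)2 2/4 ok · (5,4)2 1/4 ok

(0,2), (1,0), (4,6), (5,1)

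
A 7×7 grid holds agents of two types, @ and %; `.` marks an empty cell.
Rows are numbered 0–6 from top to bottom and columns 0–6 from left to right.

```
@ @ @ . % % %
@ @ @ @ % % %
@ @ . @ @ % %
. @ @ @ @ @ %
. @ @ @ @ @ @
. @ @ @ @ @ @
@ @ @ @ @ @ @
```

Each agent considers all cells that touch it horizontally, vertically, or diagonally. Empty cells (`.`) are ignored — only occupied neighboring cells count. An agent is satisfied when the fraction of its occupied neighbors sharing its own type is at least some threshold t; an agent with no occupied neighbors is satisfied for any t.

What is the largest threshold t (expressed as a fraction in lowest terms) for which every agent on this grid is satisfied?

(0,0)@ 3/3
(0,1)@ 5/5
(0,2)@ 4/4
(0,4)% 3/4
(0,5)% 5/5
(0,6)% 3/3
(1,0)@ 5/5
(1,1)@ 7/7
(1,2)@ 6/6
(1,3)@ 4/6
(1,4)% 4/7
(1,5)% 7/8
(1,6)% 5/5
(2,0)@ 4/4
(2,1)@ 6/6
(2,3)@ 6/7
(2,4)@ 5/8
(2,5)% 5/8
(2,6)% 4/5
(3,1)@ 5/5
(3,2)@ 7/7
(3,3)@ 7/7
(3,4)@ 7/8
(3,5)@ 5/8
(3,6)% 2/5
(4,1)@ 5/5
(4,2)@ 8/8
(4,3)@ 8/8
(4,4)@ 8/8
(4,5)@ 7/8
(4,6)@ 4/5
(5,1)@ 6/6
(5,2)@ 8/8
(5,3)@ 8/8
(5,4)@ 8/8
(5,5)@ 8/8
(5,6)@ 5/5
(6,0)@ 2/2
(6,1)@ 4/4
(6,2)@ 5/5
(6,3)@ 5/5
(6,4)@ 5/5
(6,5)@ 5/5
(6,6)@ 3/3
The smallest same-type fraction is 2/5 at (3,6), which reduces to 2/5. Any threshold above that leaves this agent unsatisfied.

2/5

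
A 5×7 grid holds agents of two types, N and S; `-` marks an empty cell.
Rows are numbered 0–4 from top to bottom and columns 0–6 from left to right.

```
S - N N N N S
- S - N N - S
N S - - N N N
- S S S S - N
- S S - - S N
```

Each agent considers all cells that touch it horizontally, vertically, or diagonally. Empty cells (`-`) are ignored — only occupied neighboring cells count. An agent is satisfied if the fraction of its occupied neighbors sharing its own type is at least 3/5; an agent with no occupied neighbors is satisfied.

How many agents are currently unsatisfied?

Row 0: (0,0)S 1/1 ✓ · (0,2)N 2/3 ✓ · (0,3)N 4/4 ✓ · (0,4)N 4/4 ✓ · (0,5)N 2/4 ✗ · (0,6)S 1/2 ✗
Row 1: (1,1)S 2/4 ✗ · (1,3)N 5/5 ✓ · (1,4)N 6/6 ✓ · (1,6)S 1/4 ✗
Row 2: (2,0)N 0/3 ✗ · (2,1)S 3/4 ✓ · (2,4)N 3/5 ✓ · (2,5)N 4/6 ✓ · (2,6)N 2/3 ✓
Row 3: (3,1)S 4/5 ✓ · (3,2)S 5/5 ✓ · (3,3)S 3/4 ✓ · (3,4)S 2/4 ✗ · (3,6)N 3/4 ✓
Row 4: (4,1)S 3/3 ✓ · (4,2)S 4/4 ✓ · (4,5)S 1/3 ✗ · (4,6)N 1/2 ✗
Unsatisfied: (0,5), (0,6), (1,1), (1,6), (2,0), (3,4), (4,5), (4,6) — 8 in total.

8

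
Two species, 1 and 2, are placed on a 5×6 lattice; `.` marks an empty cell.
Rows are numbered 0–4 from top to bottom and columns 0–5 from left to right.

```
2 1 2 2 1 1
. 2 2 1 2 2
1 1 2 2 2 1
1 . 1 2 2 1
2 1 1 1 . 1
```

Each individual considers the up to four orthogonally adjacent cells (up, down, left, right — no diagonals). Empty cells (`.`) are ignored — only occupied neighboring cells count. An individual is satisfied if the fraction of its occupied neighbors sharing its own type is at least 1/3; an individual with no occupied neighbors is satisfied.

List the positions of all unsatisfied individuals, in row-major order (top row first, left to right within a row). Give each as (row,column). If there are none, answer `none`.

(0,0), (0,1), (1,3), (4,0)

(0,0)2 0/1 ✗
(0,1)1 0/3 ✗
(0,2)2 2/3 ✓
(0,3)2 1/3 ✓
(0,4)1 1/3 ✓
(0,5)1 1/2 ✓
(1,1)2 1/3 ✓
(1,2)2 3/4 ✓
(1,3)1 0/4 ✗
(1,4)2 2/4 ✓
(1,5)2 1/3 ✓
(2,0)1 2/2 ✓
(2,1)1 1/3 ✓
(2,2)2 2/4 ✓
(2,3)2 3/4 ✓
(2,4)2 3/4 ✓
(2,5)1 1/3 ✓
(3,0)1 1/2 ✓
(3,2)1 1/3 ✓
(3,3)2 2/4 ✓
(3,4)2 2/3 ✓
(3,5)1 2/3 ✓
(4,0)2 0/2 ✗
(4,1)1 1/2 ✓
(4,2)1 3/3 ✓
(4,3)1 1/2 ✓
(4,5)1 1/1 ✓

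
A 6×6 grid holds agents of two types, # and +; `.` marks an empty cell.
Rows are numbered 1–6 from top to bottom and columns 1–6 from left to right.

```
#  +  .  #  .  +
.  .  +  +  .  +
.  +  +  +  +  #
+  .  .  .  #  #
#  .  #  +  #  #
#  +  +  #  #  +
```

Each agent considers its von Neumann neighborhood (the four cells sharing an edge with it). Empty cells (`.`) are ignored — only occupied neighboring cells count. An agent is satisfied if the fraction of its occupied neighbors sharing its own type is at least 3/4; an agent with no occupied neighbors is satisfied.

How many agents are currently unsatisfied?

(1,1)# 0/1 ✗
(1,2)+ 0/1 ✗
(1,4)# 0/1 ✗
(1,6)+ 1/1 ✓
(2,3)+ 2/2 ✓
(2,4)+ 2/3 ✗
(2,6)+ 1/2 ✗
(3,2)+ 1/1 ✓
(3,3)+ 3/3 ✓
(3,4)+ 3/3 ✓
(3,5)+ 1/3 ✗
(3,6)# 1/3 ✗
(4,1)+ 0/1 ✗
(4,5)# 2/3 ✗
(4,6)# 3/3 ✓
(5,1)# 1/2 ✗
(5,3)# 0/2 ✗
(5,4)+ 0/3 ✗
(5,5)# 3/4 ✓
(5,6)# 2/3 ✗
(6,1)# 1/2 ✗
(6,2)+ 1/2 ✗
(6,3)+ 1/3 ✗
(6,4)# 1/3 ✗
(6,5)# 2/3 ✗
(6,6)+ 0/2 ✗
Unsatisfied: (1,1), (1,2), (1,4), (2,4), (2,6), (3,5), (3,6), (4,1), (4,5), (5,1), (5,3), (5,4), (5,6), (6,1), (6,2), (6,3), (6,4), (6,5), (6,6) — 19 in total.

19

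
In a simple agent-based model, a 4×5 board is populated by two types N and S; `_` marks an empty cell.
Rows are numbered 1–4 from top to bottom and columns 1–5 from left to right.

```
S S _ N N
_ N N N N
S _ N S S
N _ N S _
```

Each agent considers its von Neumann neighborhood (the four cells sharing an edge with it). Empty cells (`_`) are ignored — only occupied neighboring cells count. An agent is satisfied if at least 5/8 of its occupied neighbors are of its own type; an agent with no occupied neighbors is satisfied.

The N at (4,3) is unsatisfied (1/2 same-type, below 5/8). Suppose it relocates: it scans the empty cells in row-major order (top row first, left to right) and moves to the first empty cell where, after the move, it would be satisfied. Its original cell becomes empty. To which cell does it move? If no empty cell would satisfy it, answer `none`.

Vacating (4,3). Empty cells in order:
  (1,3): 2/3 same-type → satisfied — stop here.

(1,3)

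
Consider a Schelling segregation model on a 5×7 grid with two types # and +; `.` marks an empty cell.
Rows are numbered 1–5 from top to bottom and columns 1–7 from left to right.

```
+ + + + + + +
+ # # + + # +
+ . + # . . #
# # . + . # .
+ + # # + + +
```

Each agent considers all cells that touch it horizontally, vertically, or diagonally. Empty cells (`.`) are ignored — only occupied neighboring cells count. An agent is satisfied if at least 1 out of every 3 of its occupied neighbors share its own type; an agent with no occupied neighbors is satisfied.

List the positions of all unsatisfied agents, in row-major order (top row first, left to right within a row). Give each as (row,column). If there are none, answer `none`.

(2,2), (2,3), (2,6), (3,1), (3,4), (4,1), (4,6), (5,2)

Row 1: (1,1)+ 2/3 satisfied · (1,2)+ 3/5 satisfied · (1,3)+ 3/5 satisfied · (1,4)+ 4/5 satisfied · (1,5)+ 4/5 satisfied · (1,6)+ 4/5 satisfied · (1,7)+ 2/3 satisfied
Row 2: (2,1)+ 3/4 satisfied · (2,2)# 1/7 not · (2,3)# 2/7 not · (2,4)+ 5/7 satisfied · (2,5)+ 4/6 satisfied · (2,6)# 1/6 not · (2,7)+ 2/4 satisfied
Row 3: (3,1)+ 1/4 not · (3,3)+ 2/6 satisfied · (3,4)# 1/5 not · (3,7)# 2/3 satisfied
Row 4: (4,1)# 1/4 not · (4,2)# 2/6 satisfied · (4,4)+ 2/5 satisfied · (4,6)# 1/4 not
Row 5: (5,1)+ 1/3 satisfied · (5,2)+ 1/4 not · (5,3)# 2/4 satisfied · (5,4)# 1/3 satisfied · (5,5)+ 2/4 satisfied · (5,6)+ 2/3 satisfied · (5,7)+ 1/2 satisfied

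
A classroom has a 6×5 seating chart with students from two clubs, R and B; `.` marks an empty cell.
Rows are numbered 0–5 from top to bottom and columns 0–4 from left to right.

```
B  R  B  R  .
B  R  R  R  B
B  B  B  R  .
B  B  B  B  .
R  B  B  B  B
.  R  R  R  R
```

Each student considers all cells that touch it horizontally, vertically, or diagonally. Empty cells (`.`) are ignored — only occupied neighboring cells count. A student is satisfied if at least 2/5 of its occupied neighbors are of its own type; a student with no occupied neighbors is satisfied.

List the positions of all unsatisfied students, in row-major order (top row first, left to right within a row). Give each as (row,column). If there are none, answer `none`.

(0,0)B 1/3 ✗
(0,1)R 2/5 ✓
(0,2)B 0/5 ✗
(0,3)R 2/4 ✓
(1,0)B 3/5 ✓
(1,1)R 2/8 ✗
(1,2)R 5/8 ✓
(1,3)R 3/6 ✓
(1,4)B 0/3 ✗
(2,0)B 4/5 ✓
(2,1)B 6/8 ✓
(2,2)B 4/8 ✓
(2,3)R 2/6 ✗
(3,0)B 4/5 ✓
(3,1)B 7/8 ✓
(3,2)B 7/8 ✓
(3,3)B 5/6 ✓
(4,0)R 1/4 ✗
(4,1)B 4/7 ✓
(4,2)B 5/8 ✓
(4,3)B 4/7 ✓
(4,4)B 2/4 ✓
(5,1)R 2/4 ✓
(5,2)R 2/5 ✓
(5,3)R 2/5 ✓
(5,4)R 1/3 ✗

(0,0), (0,2), (1,1), (1,4), (2,3), (4,0), (5,4)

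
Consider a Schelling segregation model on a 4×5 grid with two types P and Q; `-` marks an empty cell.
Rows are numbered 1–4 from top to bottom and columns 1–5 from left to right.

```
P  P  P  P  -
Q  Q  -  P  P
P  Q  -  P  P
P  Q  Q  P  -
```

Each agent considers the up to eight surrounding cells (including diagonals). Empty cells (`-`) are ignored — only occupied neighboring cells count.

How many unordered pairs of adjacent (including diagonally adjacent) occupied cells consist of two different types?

Scan each occupied cell's neighbors to the right and below (and the two forward diagonals) so each pair is counted once.
Row 1: P(1,1)–P(1,2)= P(1,1)–Q(2,1)≠ P(1,1)–Q(2,2)≠ P(1,2)–P(1,3)= P(1,2)–Q(2,2)≠ P(1,2)–Q(2,1)≠ P(1,3)–P(1,4)= P(1,3)–P(2,4)= P(1,3)–Q(2,2)≠ P(1,4)–P(2,4)= P(1,4)–P(2,5)=  → 5/11 unlike.
Row 2: Q(2,1)–Q(2,2)= Q(2,1)–P(3,1)≠ Q(2,1)–Q(3,2)= Q(2,2)–Q(3,2)= Q(2,2)–P(3,1)≠ P(2,4)–P(2,5)= P(2,4)–P(3,4)= P(2,4)–P(3,5)= P(2,5)–P(3,5)= P(2,5)–P(3,4)=  → 2/10 unlike.
Row 3: P(3,1)–Q(3,2)≠ P(3,1)–P(4,1)= P(3,1)–Q(4,2)≠ Q(3,2)–Q(4,2)= Q(3,2)–Q(4,3)= Q(3,2)–P(4,1)≠ P(3,4)–P(3,5)= P(3,4)–P(4,4)= P(3,4)–Q(4,3)≠ P(3,5)–P(4,4)=  → 4/10 unlike.
Row 4: P(4,1)–Q(4,2)≠ Q(4,2)–Q(4,3)= Q(4,3)–P(4,4)≠  → 2/3 unlike.
Total adjacent occupied pairs: 34; unlike-type pairs: 13.

13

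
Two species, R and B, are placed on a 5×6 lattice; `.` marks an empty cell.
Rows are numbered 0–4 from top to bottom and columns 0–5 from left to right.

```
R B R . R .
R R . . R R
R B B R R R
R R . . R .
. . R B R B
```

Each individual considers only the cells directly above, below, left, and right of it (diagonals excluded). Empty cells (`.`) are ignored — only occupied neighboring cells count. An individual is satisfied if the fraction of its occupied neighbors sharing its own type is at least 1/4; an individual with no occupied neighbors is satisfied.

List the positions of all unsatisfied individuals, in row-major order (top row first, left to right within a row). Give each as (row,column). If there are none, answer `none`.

(0,1), (0,2), (4,2), (4,3), (4,5)

Row 0: (0,0)R 1/2 ok · (0,1)B 0/3 unhappy · (0,2)R 0/1 unhappy · (0,4)R 1/1 ok
Row 1: (1,0)R 3/3 ok · (1,1)R 1/3 ok · (1,4)R 3/3 ok · (1,5)R 2/2 ok
Row 2: (2,0)R 2/3 ok · (2,1)B 1/4 ok · (2,2)B 1/2 ok · (2,3)R 1/2 ok · (2,4)R 4/4 ok · (2,5)R 2/2 ok
Row 3: (3,0)R 2/2 ok · (3,1)R 1/2 ok · (3,4)R 2/2 ok
Row 4: (4,2)R 0/1 unhappy · (4,3)B 0/2 unhappy · (4,4)R 1/3 ok · (4,5)B 0/1 unhappy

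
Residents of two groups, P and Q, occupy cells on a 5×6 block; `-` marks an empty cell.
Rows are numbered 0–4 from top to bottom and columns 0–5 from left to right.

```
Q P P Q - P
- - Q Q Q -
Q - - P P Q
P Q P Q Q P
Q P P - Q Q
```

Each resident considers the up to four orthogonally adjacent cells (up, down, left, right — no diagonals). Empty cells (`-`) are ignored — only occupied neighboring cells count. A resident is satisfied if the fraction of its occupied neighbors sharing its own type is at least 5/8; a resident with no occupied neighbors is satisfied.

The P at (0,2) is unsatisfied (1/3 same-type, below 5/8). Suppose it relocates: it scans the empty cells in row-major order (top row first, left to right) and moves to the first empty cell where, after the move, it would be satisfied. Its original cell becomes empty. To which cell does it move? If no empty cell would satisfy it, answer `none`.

(2,2)

Vacating (0,2). Empty cells in order:
  (0,4): 1/3 same-type → still unsatisfied.
  (1,0): 0/2 same-type → still unsatisfied.
  (1,1): 1/2 same-type → still unsatisfied.
  (1,5): 1/3 same-type → still unsatisfied.
  (2,1): 0/2 same-type → still unsatisfied.
  (2,2): 2/3 same-type → satisfied — stop here.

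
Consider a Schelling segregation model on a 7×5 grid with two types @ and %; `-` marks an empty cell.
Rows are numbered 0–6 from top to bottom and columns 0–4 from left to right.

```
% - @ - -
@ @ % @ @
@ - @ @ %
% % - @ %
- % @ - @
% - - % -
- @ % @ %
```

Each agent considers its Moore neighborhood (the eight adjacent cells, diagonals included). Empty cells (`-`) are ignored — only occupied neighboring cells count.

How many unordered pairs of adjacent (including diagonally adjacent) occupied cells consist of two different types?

Scan each occupied cell's neighbors to the right and below (and the two forward diagonals) so each pair is counted once.
Row 0: %(0,0)–@(1,0)≠ %(0,0)–@(1,1)≠ @(0,2)–%(1,2)≠ @(0,2)–@(1,3)= @(0,2)–@(1,1)=  → 3/5 unlike.
Row 1: @(1,0)–@(1,1)= @(1,0)–@(2,0)= @(1,1)–%(1,2)≠ @(1,1)–@(2,2)= @(1,1)–@(2,0)= %(1,2)–@(1,3)≠ %(1,2)–@(2,2)≠ %(1,2)–@(2,3)≠ @(1,3)–@(1,4)= @(1,3)–@(2,3)= @(1,3)–%(2,4)≠ @(1,3)–@(2,2)= @(1,4)–%(2,4)≠ @(1,4)–@(2,3)=  → 6/14 unlike.
Row 2: @(2,0)–%(3,0)≠ @(2,0)–%(3,1)≠ @(2,2)–@(2,3)= @(2,2)–@(3,3)= @(2,2)–%(3,1)≠ @(2,3)–%(2,4)≠ @(2,3)–@(3,3)= @(2,3)–%(3,4)≠ %(2,4)–%(3,4)= %(2,4)–@(3,3)≠  → 6/10 unlike.
Row 3: %(3,0)–%(3,1)= %(3,0)–%(4,1)= %(3,1)–%(4,1)= %(3,1)–@(4,2)≠ @(3,3)–%(3,4)≠ @(3,3)–@(4,4)= @(3,3)–@(4,2)= %(3,4)–@(4,4)≠  → 3/8 unlike.
Row 4: %(4,1)–@(4,2)≠ %(4,1)–%(5,0)= @(4,2)–%(5,3)≠ @(4,4)–%(5,3)≠  → 3/4 unlike.
Row 5: %(5,0)–@(6,1)≠ %(5,3)–@(6,3)≠ %(5,3)–%(6,4)= %(5,3)–%(6,2)=  → 2/4 unlike.
Row 6: @(6,1)–%(6,2)≠ %(6,2)–@(6,3)≠ @(6,3)–%(6,4)≠  → 3/3 unlike.
Total adjacent occupied pairs: 48; unlike-type pairs: 26.

26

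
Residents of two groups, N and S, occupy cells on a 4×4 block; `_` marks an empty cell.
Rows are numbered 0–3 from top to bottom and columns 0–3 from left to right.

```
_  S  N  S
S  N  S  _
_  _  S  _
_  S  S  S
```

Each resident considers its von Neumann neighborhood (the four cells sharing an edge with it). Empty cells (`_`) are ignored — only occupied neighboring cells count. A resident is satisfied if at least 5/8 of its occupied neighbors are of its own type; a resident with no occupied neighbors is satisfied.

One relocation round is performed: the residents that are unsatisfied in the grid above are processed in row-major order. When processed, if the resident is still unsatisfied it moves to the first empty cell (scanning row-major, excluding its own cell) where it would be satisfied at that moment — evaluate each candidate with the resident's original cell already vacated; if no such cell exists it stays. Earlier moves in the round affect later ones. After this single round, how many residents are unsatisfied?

1

Initially unsatisfied (in order): (0,1), (0,2), (0,3), (1,0), (1,1), (1,2).
  (0,1) → (0,0).
  (0,2): no empty cell satisfies it; stays.
  (0,3) → (1,3).
  (1,0) → (2,0).
  (1,1): no empty cell satisfies it; stays.
  (1,2) → (1,0).
Resulting grid:
S _ N _
S N _ S
S _ S _
_ S S S
Unsatisfied now: (1,1).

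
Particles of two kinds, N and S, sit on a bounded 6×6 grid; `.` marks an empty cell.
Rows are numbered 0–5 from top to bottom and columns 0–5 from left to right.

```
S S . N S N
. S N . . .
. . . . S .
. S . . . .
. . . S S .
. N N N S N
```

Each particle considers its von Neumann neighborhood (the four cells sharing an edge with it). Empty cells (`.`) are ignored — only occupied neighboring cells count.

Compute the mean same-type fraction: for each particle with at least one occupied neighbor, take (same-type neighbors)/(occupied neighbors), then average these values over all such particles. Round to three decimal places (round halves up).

(0,0)S 1/1
(0,1)S 2/2
(0,3)N 0/1
(0,4)S 0/2
(0,5)N 0/1
(1,1)S 1/2
(1,2)N 0/1
(2,4)S — no occupied neighbors
(3,1)S — no occupied neighbors
(4,3)S 1/2
(4,4)S 2/2
(5,1)N 1/1
(5,2)N 2/2
(5,3)N 1/3
(5,4)S 1/3
(5,5)N 0/1
Sum over 14 particles: 1/1 + 2/2 + 0/1 + 0/2 + 0/1 + 1/2 + 0/1 + 1/2 + 2/2 + 1/1 + 2/2 + 1/3 + 1/3 + 0/1 = 20/3; mean = 20/3 ÷ 14 = 10/21 = 0.476190… → 0.476.

0.476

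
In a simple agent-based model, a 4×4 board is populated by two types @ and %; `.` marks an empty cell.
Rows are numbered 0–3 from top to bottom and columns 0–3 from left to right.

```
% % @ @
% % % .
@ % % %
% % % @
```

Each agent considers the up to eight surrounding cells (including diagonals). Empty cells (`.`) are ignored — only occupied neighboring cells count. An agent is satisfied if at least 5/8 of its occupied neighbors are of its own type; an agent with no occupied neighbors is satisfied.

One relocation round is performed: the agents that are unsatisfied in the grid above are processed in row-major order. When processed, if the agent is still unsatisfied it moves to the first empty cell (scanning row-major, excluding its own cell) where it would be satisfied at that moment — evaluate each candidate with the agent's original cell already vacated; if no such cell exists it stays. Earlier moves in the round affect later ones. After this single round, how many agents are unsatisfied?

Initially unsatisfied (in order): (0,2), (0,3), (2,0), (3,3).
  (0,2): no empty cell satisfies it; stays.
  (0,3): no empty cell satisfies it; stays.
  (2,0): no empty cell satisfies it; stays.
  (3,3): no empty cell satisfies it; stays.
Resulting grid:
% % @ @
% % % .
@ % % %
% % % @
Unsatisfied now: (0,2), (0,3), (2,0), (3,3).

4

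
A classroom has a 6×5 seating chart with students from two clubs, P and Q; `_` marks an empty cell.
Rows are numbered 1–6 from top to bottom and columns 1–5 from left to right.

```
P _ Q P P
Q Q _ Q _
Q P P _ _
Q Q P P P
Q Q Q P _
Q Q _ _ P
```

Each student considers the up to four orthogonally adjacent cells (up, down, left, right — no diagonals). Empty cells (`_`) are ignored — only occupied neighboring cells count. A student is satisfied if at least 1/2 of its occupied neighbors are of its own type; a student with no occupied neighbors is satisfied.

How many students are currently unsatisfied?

(1,1)P 0/1 not
(1,3)Q 0/1 not
(1,4)P 1/3 not
(1,5)P 1/1 satisfied
(2,1)Q 2/3 satisfied
(2,2)Q 1/2 satisfied
(2,4)Q 0/1 not
(3,1)Q 2/3 satisfied
(3,2)P 1/4 not
(3,3)P 2/2 satisfied
(4,1)Q 3/3 satisfied
(4,2)Q 2/4 satisfied
(4,3)P 2/4 satisfied
(4,4)P 3/3 satisfied
(4,5)P 1/1 satisfied
(5,1)Q 3/3 satisfied
(5,2)Q 4/4 satisfied
(5,3)Q 1/3 not
(5,4)P 1/2 satisfied
(6,1)Q 2/2 satisfied
(6,2)Q 2/2 satisfied
(6,5)P 0/0 satisfied
Unsatisfied: (1,1), (1,3), (1,4), (2,4), (3,2), (5,3) — 6 in total.

6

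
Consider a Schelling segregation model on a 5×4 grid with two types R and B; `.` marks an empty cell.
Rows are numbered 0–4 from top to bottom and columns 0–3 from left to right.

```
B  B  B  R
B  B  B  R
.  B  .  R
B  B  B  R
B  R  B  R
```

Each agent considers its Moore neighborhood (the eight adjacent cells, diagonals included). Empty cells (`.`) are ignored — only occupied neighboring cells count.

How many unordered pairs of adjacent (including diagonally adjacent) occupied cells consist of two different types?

15

Scan each occupied cell's neighbors to the right and below (and the two forward diagonals) so each pair is counted once.
From row 0: 3 unlike of 13 pairs (running 3/13).
From row 1: 2 unlike of 8 pairs (running 5/21).
From row 2: 1 unlike of 5 pairs (running 6/26).
From row 3: 6 unlike of 13 pairs (running 12/39).
From row 4: 3 unlike of 3 pairs (running 15/42).
Total adjacent occupied pairs: 42; unlike-type pairs: 15.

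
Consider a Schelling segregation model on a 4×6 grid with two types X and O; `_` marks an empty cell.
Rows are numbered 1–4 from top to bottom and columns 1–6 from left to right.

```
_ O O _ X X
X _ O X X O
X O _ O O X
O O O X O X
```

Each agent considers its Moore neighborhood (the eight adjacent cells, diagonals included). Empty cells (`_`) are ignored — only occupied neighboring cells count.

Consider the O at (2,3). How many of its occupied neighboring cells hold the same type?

4

Occupied neighbors of (2,3): (1,2)=O, (1,3)=O, (2,4)=X, (3,2)=O, (3,4)=O.
Same type (O): 4 of 5.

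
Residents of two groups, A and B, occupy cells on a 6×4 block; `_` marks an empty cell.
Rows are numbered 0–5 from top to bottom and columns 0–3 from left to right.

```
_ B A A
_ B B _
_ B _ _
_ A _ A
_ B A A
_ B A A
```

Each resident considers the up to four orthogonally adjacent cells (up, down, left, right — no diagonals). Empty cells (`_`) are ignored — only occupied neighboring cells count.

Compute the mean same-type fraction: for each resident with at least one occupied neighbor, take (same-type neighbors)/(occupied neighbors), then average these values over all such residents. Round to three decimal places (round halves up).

0.643

Row 0: (0,1)B 1/2 · (0,2)A 1/3 · (0,3)A 1/1
Row 1: (1,1)B 3/3 · (1,2)B 1/2
Row 2: (2,1)B 1/2
Row 3: (3,1)A 0/2 · (3,3)A 1/1
Row 4: (4,1)B 1/3 · (4,2)A 2/3 · (4,3)A 3/3
Row 5: (5,1)B 1/2 · (5,2)A 2/3 · (5,3)A 2/2
Sum over 14 residents: 1/2 + 1/3 + 1/1 + 3/3 + 1/2 + 1/2 + 0/2 + 1/1 + 1/3 + 2/3 + 3/3 + 1/2 + 2/3 + 2/2 = 9; mean = 9 ÷ 14 = 9/14 = 0.642857… → 0.643.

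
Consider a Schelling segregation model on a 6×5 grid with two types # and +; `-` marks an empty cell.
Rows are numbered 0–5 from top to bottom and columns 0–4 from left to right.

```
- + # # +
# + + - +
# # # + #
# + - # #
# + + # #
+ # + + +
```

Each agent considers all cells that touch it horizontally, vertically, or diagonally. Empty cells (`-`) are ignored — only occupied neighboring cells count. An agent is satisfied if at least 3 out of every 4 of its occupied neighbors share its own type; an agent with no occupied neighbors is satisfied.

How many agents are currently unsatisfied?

26

Row 0: (0,1)+ 2/4 not · (0,2)# 1/4 not · (0,3)# 1/4 not · (0,4)+ 1/2 not
Row 1: (1,0)# 2/4 not · (1,1)+ 2/7 not · (1,2)+ 3/7 not · (1,4)+ 2/4 not
Row 2: (2,0)# 3/5 not · (2,1)# 4/7 not · (2,2)# 2/6 not · (2,3)+ 2/6 not · (2,4)# 2/4 not
Row 3: (3,0)# 3/5 not · (3,1)+ 2/7 not · (3,3)# 5/7 not · (3,4)# 4/5 satisfied
Row 4: (4,0)# 2/5 not · (4,1)+ 4/7 not · (4,2)+ 4/7 not · (4,3)# 3/7 not · (4,4)# 3/5 not
Row 5: (5,0)+ 1/3 not · (5,1)# 1/5 not · (5,2)+ 3/5 not · (5,3)+ 3/5 not · (5,4)+ 1/3 not
Unsatisfied: (0,1), (0,2), (0,3), (0,4), (1,0), (1,1), (1,2), (1,4), (2,0), (2,1), (2,2), (2,3), (2,4), (3,0), (3,1), (3,3), (4,0), (4,1), (4,2), (4,3), (4,4), (5,0), (5,1), (5,2), (5,3), (5,4) — 26 in total.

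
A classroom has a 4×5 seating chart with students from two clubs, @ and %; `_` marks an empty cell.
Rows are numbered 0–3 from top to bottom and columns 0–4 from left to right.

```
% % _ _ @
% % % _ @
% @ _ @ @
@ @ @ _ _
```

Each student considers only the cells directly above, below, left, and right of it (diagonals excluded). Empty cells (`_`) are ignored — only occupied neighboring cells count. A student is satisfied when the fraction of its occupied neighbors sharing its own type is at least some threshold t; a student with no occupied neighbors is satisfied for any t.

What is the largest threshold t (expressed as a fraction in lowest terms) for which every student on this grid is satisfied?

1/3

Row 0: (0,0)% 2/2 · (0,1)% 2/2 · (0,4)@ 1/1
Row 1: (1,0)% 3/3 · (1,1)% 3/4 · (1,2)% 1/1 · (1,4)@ 2/2
Row 2: (2,0)% 1/3 · (2,1)@ 1/3 · (2,3)@ 1/1 · (2,4)@ 2/2
Row 3: (3,0)@ 1/2 · (3,1)@ 3/3 · (3,2)@ 1/1
The smallest same-type fraction is 1/3 at (2,0), which reduces to 1/3. Any threshold above that leaves this student unsatisfied.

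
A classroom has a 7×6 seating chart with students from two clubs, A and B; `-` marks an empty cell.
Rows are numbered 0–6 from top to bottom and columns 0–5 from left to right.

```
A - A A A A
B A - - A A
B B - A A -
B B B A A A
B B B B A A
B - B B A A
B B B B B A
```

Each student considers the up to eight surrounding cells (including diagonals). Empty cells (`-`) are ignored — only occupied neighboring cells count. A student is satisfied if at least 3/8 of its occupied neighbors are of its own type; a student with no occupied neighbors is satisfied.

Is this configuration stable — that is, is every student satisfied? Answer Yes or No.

Yes

Row 0: (0,0)A 1/2 ok · (0,2)A 2/2 ok · (0,3)A 3/3 ok · (0,4)A 4/4 ok · (0,5)A 3/3 ok
Row 1: (1,0)B 2/4 ok · (1,1)A 2/5 ok · (1,4)A 6/6 ok · (1,5)A 4/4 ok
Row 2: (2,0)B 4/5 ok · (2,1)B 5/6 ok · (2,3)A 4/5 ok · (2,4)A 6/6 ok
Row 3: (3,0)B 5/5 ok · (3,1)B 7/7 ok · (3,2)B 5/7 ok · (3,3)A 4/7 ok · (3,4)A 6/7 ok · (3,5)A 4/4 ok
Row 4: (4,0)B 4/4 ok · (4,1)B 7/7 ok · (4,2)B 6/7 ok · (4,3)B 4/8 ok · (4,4)A 6/8 ok · (4,5)A 5/5 ok
Row 5: (5,0)B 4/4 ok · (5,2)B 7/7 ok · (5,3)B 6/8 ok · (5,4)A 4/8 ok · (5,5)A 4/5 ok
Row 6: (6,0)B 2/2 ok · (6,1)B 4/4 ok · (6,2)B 4/4 ok · (6,3)B 4/5 ok · (6,4)B 2/5 ok · (6,5)A 2/3 ok
All meet the threshold, so the configuration is stable.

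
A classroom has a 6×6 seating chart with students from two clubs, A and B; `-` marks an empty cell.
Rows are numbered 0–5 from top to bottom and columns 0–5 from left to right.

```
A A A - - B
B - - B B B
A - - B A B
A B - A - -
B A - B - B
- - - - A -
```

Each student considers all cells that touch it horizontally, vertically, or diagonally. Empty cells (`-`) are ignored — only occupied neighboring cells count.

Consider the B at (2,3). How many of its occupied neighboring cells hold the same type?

2

Occupied neighbors of (2,3): (1,3)=B, (1,4)=B, (2,4)=A, (3,3)=A.
Same type (B): 2 of 4.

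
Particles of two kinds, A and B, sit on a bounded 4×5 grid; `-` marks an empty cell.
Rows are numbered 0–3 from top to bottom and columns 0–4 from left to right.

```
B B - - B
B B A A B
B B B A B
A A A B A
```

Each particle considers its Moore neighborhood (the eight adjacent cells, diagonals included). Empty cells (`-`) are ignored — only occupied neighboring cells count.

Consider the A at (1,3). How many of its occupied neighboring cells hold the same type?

Occupied neighbors of (1,3): (0,4)=B, (1,2)=A, (1,4)=B, (2,2)=B, (2,3)=A, (2,4)=B.
Same type (A): 2 of 6.

2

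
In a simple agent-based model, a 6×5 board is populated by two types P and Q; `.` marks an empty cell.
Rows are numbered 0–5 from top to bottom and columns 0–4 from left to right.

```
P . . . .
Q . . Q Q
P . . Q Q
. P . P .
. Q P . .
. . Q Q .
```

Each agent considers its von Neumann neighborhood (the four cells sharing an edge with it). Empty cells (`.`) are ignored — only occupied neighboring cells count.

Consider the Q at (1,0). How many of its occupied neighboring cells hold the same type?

Occupied neighbors of (1,0): (0,0)=P, (2,0)=P.
Same type (Q): 0 of 2.

0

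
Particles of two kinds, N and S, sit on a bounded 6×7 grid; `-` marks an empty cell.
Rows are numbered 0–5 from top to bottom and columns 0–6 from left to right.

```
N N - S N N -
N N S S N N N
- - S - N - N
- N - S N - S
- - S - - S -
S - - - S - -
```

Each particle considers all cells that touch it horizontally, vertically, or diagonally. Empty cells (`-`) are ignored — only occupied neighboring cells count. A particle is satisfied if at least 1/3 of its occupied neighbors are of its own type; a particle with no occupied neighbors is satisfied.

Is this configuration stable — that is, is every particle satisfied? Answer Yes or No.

Row 0: (0,0)N 3/3 ok · (0,1)N 3/4 ok · (0,3)S 2/4 ok · (0,4)N 3/5 ok · (0,5)N 4/4 ok
Row 1: (1,0)N 3/3 ok · (1,1)N 3/5 ok · (1,2)S 3/5 ok · (1,3)S 3/6 ok · (1,4)N 4/6 ok · (1,5)N 6/6 ok · (1,6)N 3/3 ok
Row 2: (2,2)S 3/5 ok · (2,4)N 3/5 ok · (2,6)N 2/3 ok
Row 3: (3,1)N 0/2 unhappy · (3,3)S 2/4 ok · (3,4)N 1/3 ok · (3,6)S 1/2 ok
Row 4: (4,2)S 1/2 ok · (4,5)S 2/3 ok
Row 5: (5,0)S 0/0 ok · (5,4)S 1/1 ok
For instance (3,1) has only 0/2 same-type neighbors, below 1/3.

No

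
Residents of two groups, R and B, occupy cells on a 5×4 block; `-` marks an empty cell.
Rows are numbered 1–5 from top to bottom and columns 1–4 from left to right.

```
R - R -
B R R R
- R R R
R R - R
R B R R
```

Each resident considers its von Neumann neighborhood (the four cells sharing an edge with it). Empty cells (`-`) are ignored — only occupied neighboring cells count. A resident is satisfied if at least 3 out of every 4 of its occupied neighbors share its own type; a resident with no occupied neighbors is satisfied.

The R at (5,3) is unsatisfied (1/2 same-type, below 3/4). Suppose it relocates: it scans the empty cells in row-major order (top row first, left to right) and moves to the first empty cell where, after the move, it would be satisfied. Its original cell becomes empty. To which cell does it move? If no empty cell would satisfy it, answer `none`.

Vacating (5,3). Empty cells in order:
  (1,2): 3/3 same-type → satisfied — stop here.

(1,2)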